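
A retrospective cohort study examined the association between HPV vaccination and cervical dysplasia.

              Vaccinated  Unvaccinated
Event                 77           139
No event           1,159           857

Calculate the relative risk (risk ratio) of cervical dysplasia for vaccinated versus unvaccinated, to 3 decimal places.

0.446

Reading the table with exposure as columns: a = 77 (Vaccinated, case), b = 1159 (Vaccinated, non-case), c = 139 (Unvaccinated, case), d = 857.
Risk in exposed = 77/1236 = 0.06230; risk in unexposed = 139/996 = 0.13956.
RR = 0.06230 / 0.13956 = 0.44639
The risk is 55% lower among the exposed than among the unexposed.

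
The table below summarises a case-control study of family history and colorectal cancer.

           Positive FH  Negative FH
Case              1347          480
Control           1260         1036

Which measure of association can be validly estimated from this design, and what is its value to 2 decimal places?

2.31

Reading the table with exposure as columns: a = 1347 (Positive FH, case), b = 1260 (Positive FH, non-case), c = 480 (Negative FH, case), d = 1036.
This is a case-control study: participants were sampled on outcome status, so risks in the source population cannot be estimated directly — relative risk is not valid here. The odds ratio is the appropriate measure.
OR = (a·d)/(b·c) = (1347 × 1036) / (1260 × 480) = 1395492 / 604800 = 2.30736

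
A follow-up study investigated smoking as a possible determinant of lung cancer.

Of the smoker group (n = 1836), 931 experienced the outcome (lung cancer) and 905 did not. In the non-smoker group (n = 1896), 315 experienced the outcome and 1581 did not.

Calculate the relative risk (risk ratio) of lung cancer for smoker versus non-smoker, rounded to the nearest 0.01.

From the description: a = 931, b = 905, c = 315, d = 1581.
Risk in exposed = 931/1836 = 0.50708; risk in unexposed = 315/1896 = 0.16614.
RR = 0.50708 / 0.16614 = 3.05214
The risk among the exposed is 3.05 times that among the unexposed.

3.05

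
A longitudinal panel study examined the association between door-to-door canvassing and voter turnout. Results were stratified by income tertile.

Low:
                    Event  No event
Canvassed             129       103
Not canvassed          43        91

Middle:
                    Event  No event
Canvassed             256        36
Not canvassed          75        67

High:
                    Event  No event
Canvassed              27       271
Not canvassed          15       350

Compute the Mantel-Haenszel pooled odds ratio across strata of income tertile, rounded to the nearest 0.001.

OR_MH = Σ(aᵢdᵢ/nᵢ) / Σ(bᵢcᵢ/nᵢ), where nᵢ is the stratum total.
Stratum 1 (Low): n = 366; a·d/n = 129·91/366 = 32.0738; b·c/n = 103·43/366 = 12.1011
Stratum 2 (Middle): n = 434; a·d/n = 256·67/434 = 39.5207; b·c/n = 36·75/434 = 6.2212
Stratum 3 (High): n = 663; a·d/n = 27·350/663 = 14.2534; b·c/n = 271·15/663 = 6.1312
OR_MH = (32.0738 + 39.5207 + 14.2534) / (12.1011 + 6.2212 + 6.1312) = 85.8479 / 24.4535 = 3.51066

3.511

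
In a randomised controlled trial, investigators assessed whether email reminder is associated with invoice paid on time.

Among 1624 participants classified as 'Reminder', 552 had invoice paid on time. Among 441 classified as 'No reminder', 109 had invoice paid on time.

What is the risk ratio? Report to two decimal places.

From the description: a = 552, b = 1072, c = 109, d = 332.
Risk in exposed = 552/1624 = 0.33990; risk in unexposed = 109/441 = 0.24717.
RR = 0.33990 / 0.24717 = 1.37520
The risk among the exposed is 1.38 times that among the unexposed.

1.38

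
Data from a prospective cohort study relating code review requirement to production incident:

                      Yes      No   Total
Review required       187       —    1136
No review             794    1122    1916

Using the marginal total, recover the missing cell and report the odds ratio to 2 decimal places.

0.28

The missing cell is in the exposed row: 1136 − 187 = 949.
So a = 187, b = 949, c = 794, d = 1122.
OR = (a·d)/(b·c) = (187 × 1122) / (949 × 794) = 209814 / 753506 = 0.27845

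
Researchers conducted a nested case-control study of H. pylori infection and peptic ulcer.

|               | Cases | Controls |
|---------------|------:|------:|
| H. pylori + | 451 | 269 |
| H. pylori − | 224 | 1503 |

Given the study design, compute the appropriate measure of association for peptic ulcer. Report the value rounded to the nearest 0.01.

11.25

Cells: a = 451, b = 269, c = 224, d = 1503.
This is a nested case-control study: participants were sampled on outcome status, so risks in the source population cannot be estimated directly — relative risk is not valid here. The odds ratio is the appropriate measure.
OR = (a·d)/(b·c) = (451 × 1503) / (269 × 224) = 677853 / 60256 = 11.24955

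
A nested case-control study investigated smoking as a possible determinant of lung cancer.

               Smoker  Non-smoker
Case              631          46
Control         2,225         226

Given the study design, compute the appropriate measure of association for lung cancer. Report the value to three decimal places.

1.393

Reading the table with exposure as columns: a = 631 (Smoker, case), b = 2225 (Smoker, non-case), c = 46 (Non-smoker, case), d = 226.
This is a nested case-control study: participants were sampled on outcome status, so risks in the source population cannot be estimated directly — relative risk is not valid here. The odds ratio is the appropriate measure.
OR = (a·d)/(b·c) = (631 × 226) / (2225 × 46) = 142606 / 102350 = 1.39332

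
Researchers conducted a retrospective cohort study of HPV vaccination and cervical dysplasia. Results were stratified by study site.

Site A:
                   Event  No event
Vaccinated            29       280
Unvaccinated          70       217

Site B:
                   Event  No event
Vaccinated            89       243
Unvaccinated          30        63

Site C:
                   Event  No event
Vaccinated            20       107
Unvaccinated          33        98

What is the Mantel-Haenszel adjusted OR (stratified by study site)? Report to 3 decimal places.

OR_MH = Σ(aᵢdᵢ/nᵢ) / Σ(bᵢcᵢ/nᵢ), where nᵢ is the stratum total.
Stratum 1 (Site A): n = 596; a·d/n = 29·217/596 = 10.5587; b·c/n = 280·70/596 = 32.8859
Stratum 2 (Site B): n = 425; a·d/n = 89·63/425 = 13.1929; b·c/n = 243·30/425 = 17.1529
Stratum 3 (Site C): n = 258; a·d/n = 20·98/258 = 7.5969; b·c/n = 107·33/258 = 13.6860
OR_MH = (10.5587 + 13.1929 + 7.5969) / (32.8859 + 17.1529 + 13.6860) = 31.3486 / 63.7249 = 0.49194

0.492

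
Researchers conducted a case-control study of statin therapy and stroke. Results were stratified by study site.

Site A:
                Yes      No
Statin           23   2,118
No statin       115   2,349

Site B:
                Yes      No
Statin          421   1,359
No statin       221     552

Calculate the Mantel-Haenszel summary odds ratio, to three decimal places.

0.603

OR_MH = Σ(aᵢdᵢ/nᵢ) / Σ(bᵢcᵢ/nᵢ), where nᵢ is the stratum total.
Stratum 1 (Site A): n = 4605; a·d/n = 23·2349/4605 = 11.7322; b·c/n = 2118·115/4605 = 52.8925
Stratum 2 (Site B): n = 2553; a·d/n = 421·552/2553 = 91.0270; b·c/n = 1359·221/2553 = 117.6416
OR_MH = (11.7322 + 91.0270) / (52.8925 + 117.6416) = 102.7593 / 170.5341 = 0.60257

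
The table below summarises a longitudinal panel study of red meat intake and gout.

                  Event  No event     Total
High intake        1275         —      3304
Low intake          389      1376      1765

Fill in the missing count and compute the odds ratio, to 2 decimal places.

2.22

The missing cell is in the exposed row: 3304 − 1275 = 2029.
So a = 1275, b = 2029, c = 389, d = 1376.
OR = (a·d)/(b·c) = (1275 × 1376) / (2029 × 389) = 1754400 / 789281 = 2.22278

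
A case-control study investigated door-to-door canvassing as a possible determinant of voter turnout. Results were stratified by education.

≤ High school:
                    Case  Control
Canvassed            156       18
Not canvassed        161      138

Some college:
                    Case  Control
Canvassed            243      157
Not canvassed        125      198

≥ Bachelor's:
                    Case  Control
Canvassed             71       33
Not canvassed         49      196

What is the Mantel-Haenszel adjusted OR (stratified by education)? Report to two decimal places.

OR_MH = Σ(aᵢdᵢ/nᵢ) / Σ(bᵢcᵢ/nᵢ), where nᵢ is the stratum total.
Stratum 1 (≤ High school): n = 473; a·d/n = 156·138/473 = 45.5137; b·c/n = 18·161/473 = 6.1268
Stratum 2 (Some college): n = 723; a·d/n = 243·198/723 = 66.5477; b·c/n = 157·125/723 = 27.1438
Stratum 3 (≥ Bachelor's): n = 349; a·d/n = 71·196/349 = 39.8739; b·c/n = 33·49/349 = 4.6332
OR_MH = (45.5137 + 66.5477 + 39.8739) / (6.1268 + 27.1438 + 4.6332) = 151.9354 / 37.9039 = 4.00843

4.01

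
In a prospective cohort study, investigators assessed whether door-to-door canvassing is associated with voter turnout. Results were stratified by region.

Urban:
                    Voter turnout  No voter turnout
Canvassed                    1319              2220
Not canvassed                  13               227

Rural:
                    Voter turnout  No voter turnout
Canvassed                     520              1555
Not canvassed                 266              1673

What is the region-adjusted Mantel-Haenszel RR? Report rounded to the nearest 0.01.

RR_MH = Σ(aᵢ·n₀ᵢ/nᵢ) / Σ(cᵢ·n₁ᵢ/nᵢ), with n₁ᵢ = aᵢ+bᵢ (exposed), n₀ᵢ = cᵢ+dᵢ (unexposed), nᵢ = n₁ᵢ+n₀ᵢ.
Stratum 1 (Urban): n₁ = 3539, n₀ = 240, n = 3779; a·n₀/n = 1319·240/3779 = 83.7682; c·n₁/n = 13·3539/3779 = 12.1744
Stratum 2 (Rural): n₁ = 2075, n₀ = 1939, n = 4014; a·n₀/n = 520·1939/4014 = 251.1908; c·n₁/n = 266·2075/4014 = 137.5062
RR_MH = (83.7682 + 251.1908) / (12.1744 + 137.5062) = 334.9590 / 149.6806 = 2.23783

2.24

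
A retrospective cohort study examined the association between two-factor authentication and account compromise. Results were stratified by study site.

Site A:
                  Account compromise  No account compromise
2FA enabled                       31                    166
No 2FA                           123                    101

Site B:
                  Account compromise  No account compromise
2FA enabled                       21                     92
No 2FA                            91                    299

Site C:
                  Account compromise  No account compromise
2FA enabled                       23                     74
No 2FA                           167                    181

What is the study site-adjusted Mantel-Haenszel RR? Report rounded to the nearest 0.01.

RR_MH = Σ(aᵢ·n₀ᵢ/nᵢ) / Σ(cᵢ·n₁ᵢ/nᵢ), with n₁ᵢ = aᵢ+bᵢ (exposed), n₀ᵢ = cᵢ+dᵢ (unexposed), nᵢ = n₁ᵢ+n₀ᵢ.
Stratum 1 (Site A): n₁ = 197, n₀ = 224, n = 421; a·n₀/n = 31·224/421 = 16.4941; c·n₁/n = 123·197/421 = 57.5558
Stratum 2 (Site B): n₁ = 113, n₀ = 390, n = 503; a·n₀/n = 21·390/503 = 16.2823; c·n₁/n = 91·113/503 = 20.4433
Stratum 3 (Site C): n₁ = 97, n₀ = 348, n = 445; a·n₀/n = 23·348/445 = 17.9865; c·n₁/n = 167·97/445 = 36.4022
RR_MH = (16.4941 + 16.2823 + 17.9865) / (57.5558 + 20.4433 + 36.4022) = 50.7629 / 114.4014 = 0.44373

0.44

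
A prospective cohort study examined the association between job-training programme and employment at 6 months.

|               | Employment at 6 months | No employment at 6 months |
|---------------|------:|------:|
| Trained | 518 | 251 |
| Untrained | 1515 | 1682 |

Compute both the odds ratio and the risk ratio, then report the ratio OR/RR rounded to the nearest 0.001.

Cells: a = 518, b = 251, c = 1515, d = 1682.
OR = (518·1682)/(251·1515) = 871276/380265 = 2.29123
Risk in exposed = 518/769 = 0.67360; risk in unexposed = 1515/3197 = 0.47388; RR = 1.42146
OR/RR = 2.29123 / 1.42146 = 1.61189
The outcome is not rare, so the OR lies further from 1 than the RR.

1.612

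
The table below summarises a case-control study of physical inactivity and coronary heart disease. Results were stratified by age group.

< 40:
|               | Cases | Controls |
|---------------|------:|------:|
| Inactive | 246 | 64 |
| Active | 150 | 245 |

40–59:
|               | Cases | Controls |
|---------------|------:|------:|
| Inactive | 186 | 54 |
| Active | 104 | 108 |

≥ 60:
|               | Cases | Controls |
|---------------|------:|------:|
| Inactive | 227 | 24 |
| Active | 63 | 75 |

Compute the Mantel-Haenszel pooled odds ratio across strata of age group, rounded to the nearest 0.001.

OR_MH = Σ(aᵢdᵢ/nᵢ) / Σ(bᵢcᵢ/nᵢ), where nᵢ is the stratum total.
Stratum 1 (< 40): n = 705; a·d/n = 246·245/705 = 85.4894; b·c/n = 64·150/705 = 13.6170
Stratum 2 (40–59): n = 452; a·d/n = 186·108/452 = 44.4425; b·c/n = 54·104/452 = 12.4248
Stratum 3 (≥ 60): n = 389; a·d/n = 227·75/389 = 43.7661; b·c/n = 24·63/389 = 3.8869
OR_MH = (85.4894 + 44.4425 + 43.7661) / (13.6170 + 12.4248 + 3.8869) = 173.6979 / 29.9287 = 5.80373

5.804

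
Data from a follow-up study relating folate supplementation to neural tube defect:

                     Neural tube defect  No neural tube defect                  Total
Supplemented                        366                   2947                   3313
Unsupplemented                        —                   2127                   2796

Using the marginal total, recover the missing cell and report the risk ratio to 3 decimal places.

The missing cell is in the unexposed row: 2796 − 2127 = 669.
So a = 366, b = 2947, c = 669, d = 2127.
RR = [a/(a+b)] / [c/(c+d)] = (366/3313) / (669/2796) = 0.11047/0.23927 = 0.46171

0.462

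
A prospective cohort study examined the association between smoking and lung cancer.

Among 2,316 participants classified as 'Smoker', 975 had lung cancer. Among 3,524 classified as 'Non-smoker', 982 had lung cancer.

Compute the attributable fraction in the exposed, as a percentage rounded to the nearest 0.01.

33.81

From the description: a = 975, b = 1341, c = 982, d = 2542.
Risk in exposed = 975/2316 = 0.42098; risk in unexposed = 982/3524 = 0.27866.
RR = 0.42098/0.27866 = 1.51074
AR% = (RR − 1)/RR × 100 = (1.51074 − 1)/1.51074 × 100 = 33.8074%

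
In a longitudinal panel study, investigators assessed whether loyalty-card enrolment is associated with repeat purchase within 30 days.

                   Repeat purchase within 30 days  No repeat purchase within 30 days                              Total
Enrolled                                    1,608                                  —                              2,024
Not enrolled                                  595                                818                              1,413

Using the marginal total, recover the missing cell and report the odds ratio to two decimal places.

The missing cell is in the exposed row: 2024 − 1608 = 416.
So a = 1608, b = 416, c = 595, d = 818.
OR = (a·d)/(b·c) = (1608 × 818) / (416 × 595) = 1315344 / 247520 = 5.31409

5.31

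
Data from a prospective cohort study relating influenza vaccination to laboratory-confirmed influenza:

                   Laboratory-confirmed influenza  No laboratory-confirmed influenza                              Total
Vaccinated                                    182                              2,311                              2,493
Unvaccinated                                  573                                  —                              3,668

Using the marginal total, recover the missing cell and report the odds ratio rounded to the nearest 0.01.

0.43

The missing cell is in the unexposed row: 3668 − 573 = 3095.
So a = 182, b = 2311, c = 573, d = 3095.
OR = (a·d)/(b·c) = (182 × 3095) / (2311 × 573) = 563290 / 1324203 = 0.42538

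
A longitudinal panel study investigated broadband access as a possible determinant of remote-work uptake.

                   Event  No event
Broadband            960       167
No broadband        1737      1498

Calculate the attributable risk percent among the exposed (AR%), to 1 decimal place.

Cells: a = 960, b = 167, c = 1737, d = 1498.
Risk in exposed = 960/1127 = 0.85182; risk in unexposed = 1737/3235 = 0.53694.
RR = 0.85182/0.53694 = 1.58643
AR% = (RR − 1)/RR × 100 = (1.58643 − 1)/1.58643 × 100 = 36.9655%

37.0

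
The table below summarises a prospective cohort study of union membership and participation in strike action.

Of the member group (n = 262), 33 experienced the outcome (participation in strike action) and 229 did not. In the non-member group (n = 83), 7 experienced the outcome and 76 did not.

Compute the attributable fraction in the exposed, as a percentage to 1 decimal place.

33.0

From the description: a = 33, b = 229, c = 7, d = 76.
Risk in exposed = 33/262 = 0.12595; risk in unexposed = 7/83 = 0.08434.
RR = 0.12595/0.08434 = 1.49346
AR% = (RR − 1)/RR × 100 = (1.49346 − 1)/1.49346 × 100 = 33.0413%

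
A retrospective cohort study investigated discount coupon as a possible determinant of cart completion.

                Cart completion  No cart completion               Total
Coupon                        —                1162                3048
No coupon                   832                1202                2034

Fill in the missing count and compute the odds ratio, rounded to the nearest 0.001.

The missing cell is in the exposed row: 3048 − 1162 = 1886.
So a = 1886, b = 1162, c = 832, d = 1202.
OR = (a·d)/(b·c) = (1886 × 1202) / (1162 × 832) = 2266972 / 966784 = 2.34486

2.345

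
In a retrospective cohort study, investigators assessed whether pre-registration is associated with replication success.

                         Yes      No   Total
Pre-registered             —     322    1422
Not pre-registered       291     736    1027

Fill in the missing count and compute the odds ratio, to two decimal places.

8.64

The missing cell is in the exposed row: 1422 − 322 = 1100.
So a = 1100, b = 322, c = 291, d = 736.
OR = (a·d)/(b·c) = (1100 × 736) / (322 × 291) = 809600 / 93702 = 8.64016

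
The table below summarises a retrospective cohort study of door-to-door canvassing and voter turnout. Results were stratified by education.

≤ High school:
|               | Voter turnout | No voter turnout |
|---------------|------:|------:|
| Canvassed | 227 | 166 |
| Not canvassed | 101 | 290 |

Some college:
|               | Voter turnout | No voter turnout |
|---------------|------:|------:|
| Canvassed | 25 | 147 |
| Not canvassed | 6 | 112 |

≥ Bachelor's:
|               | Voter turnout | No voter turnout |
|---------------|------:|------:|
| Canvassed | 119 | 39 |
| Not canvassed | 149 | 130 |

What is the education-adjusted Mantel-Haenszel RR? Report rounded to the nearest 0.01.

RR_MH = Σ(aᵢ·n₀ᵢ/nᵢ) / Σ(cᵢ·n₁ᵢ/nᵢ), with n₁ᵢ = aᵢ+bᵢ (exposed), n₀ᵢ = cᵢ+dᵢ (unexposed), nᵢ = n₁ᵢ+n₀ᵢ.
Stratum 1 (≤ High school): n₁ = 393, n₀ = 391, n = 784; a·n₀/n = 227·391/784 = 113.2105; c·n₁/n = 101·393/784 = 50.6288
Stratum 2 (Some college): n₁ = 172, n₀ = 118, n = 290; a·n₀/n = 25·118/290 = 10.1724; c·n₁/n = 6·172/290 = 3.5586
Stratum 3 (≥ Bachelor's): n₁ = 158, n₀ = 279, n = 437; a·n₀/n = 119·279/437 = 75.9748; c·n₁/n = 149·158/437 = 53.8719
RR_MH = (113.2105 + 10.1724 + 75.9748) / (50.6288 + 3.5586 + 53.8719) = 199.3577 / 108.0593 = 1.84489

1.84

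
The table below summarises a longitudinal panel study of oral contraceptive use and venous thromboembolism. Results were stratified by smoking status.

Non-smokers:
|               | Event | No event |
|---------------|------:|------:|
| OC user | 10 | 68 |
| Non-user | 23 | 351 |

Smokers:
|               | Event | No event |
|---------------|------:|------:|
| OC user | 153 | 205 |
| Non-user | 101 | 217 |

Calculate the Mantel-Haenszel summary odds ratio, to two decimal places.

OR_MH = Σ(aᵢdᵢ/nᵢ) / Σ(bᵢcᵢ/nᵢ), where nᵢ is the stratum total.
Stratum 1 (Non-smokers): n = 452; a·d/n = 10·351/452 = 7.7655; b·c/n = 68·23/452 = 3.4602
Stratum 2 (Smokers): n = 676; a·d/n = 153·217/676 = 49.1139; b·c/n = 205·101/676 = 30.6287
OR_MH = (7.7655 + 49.1139) / (3.4602 + 30.6287) = 56.8794 / 34.0889 = 1.66856

1.67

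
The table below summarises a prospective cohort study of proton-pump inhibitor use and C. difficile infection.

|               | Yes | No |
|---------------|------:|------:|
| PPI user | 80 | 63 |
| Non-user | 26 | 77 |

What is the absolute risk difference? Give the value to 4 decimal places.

Cells: a = 80, b = 63, c = 26, d = 77.
Risk in exposed = 80/143 = 0.559441; risk in unexposed = 26/103 = 0.252427.
Risk difference = 0.559441 − 0.252427 = 0.307013

0.3070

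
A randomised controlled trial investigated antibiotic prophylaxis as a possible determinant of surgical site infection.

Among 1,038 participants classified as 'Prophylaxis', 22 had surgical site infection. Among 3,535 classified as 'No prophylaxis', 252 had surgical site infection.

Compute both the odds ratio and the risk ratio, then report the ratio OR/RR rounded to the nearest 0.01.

0.95

From the description: a = 22, b = 1016, c = 252, d = 3283.
OR = (22·3283)/(1016·252) = 72226/256032 = 0.28210
Risk in exposed = 22/1038 = 0.02119; risk in unexposed = 252/3535 = 0.07129; RR = 0.29731
OR/RR = 0.28210 / 0.29731 = 0.94882
The outcome is rare in both groups, so OR ≈ RR (ratio near 1).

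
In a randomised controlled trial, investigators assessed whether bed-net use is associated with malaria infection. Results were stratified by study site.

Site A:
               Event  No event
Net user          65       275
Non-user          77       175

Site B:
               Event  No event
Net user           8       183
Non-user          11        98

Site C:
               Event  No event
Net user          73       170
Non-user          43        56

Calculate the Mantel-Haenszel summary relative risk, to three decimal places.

RR_MH = Σ(aᵢ·n₀ᵢ/nᵢ) / Σ(cᵢ·n₁ᵢ/nᵢ), with n₁ᵢ = aᵢ+bᵢ (exposed), n₀ᵢ = cᵢ+dᵢ (unexposed), nᵢ = n₁ᵢ+n₀ᵢ.
Stratum 1 (Site A): n₁ = 340, n₀ = 252, n = 592; a·n₀/n = 65·252/592 = 27.6689; c·n₁/n = 77·340/592 = 44.2230
Stratum 2 (Site B): n₁ = 191, n₀ = 109, n = 300; a·n₀/n = 8·109/300 = 2.9067; c·n₁/n = 11·191/300 = 7.0033
Stratum 3 (Site C): n₁ = 243, n₀ = 99, n = 342; a·n₀/n = 73·99/342 = 21.1316; c·n₁/n = 43·243/342 = 30.5526
RR_MH = (27.6689 + 2.9067 + 21.1316) / (44.2230 + 7.0033 + 30.5526) = 51.7072 / 81.7789 = 0.63228

0.632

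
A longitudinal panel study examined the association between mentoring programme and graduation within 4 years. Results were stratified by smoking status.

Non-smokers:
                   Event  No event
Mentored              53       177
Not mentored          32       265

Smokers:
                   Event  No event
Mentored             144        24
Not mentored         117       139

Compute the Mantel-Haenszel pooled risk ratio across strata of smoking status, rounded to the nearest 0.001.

RR_MH = Σ(aᵢ·n₀ᵢ/nᵢ) / Σ(cᵢ·n₁ᵢ/nᵢ), with n₁ᵢ = aᵢ+bᵢ (exposed), n₀ᵢ = cᵢ+dᵢ (unexposed), nᵢ = n₁ᵢ+n₀ᵢ.
Stratum 1 (Non-smokers): n₁ = 230, n₀ = 297, n = 527; a·n₀/n = 53·297/527 = 29.8691; c·n₁/n = 32·230/527 = 13.9658
Stratum 2 (Smokers): n₁ = 168, n₀ = 256, n = 424; a·n₀/n = 144·256/424 = 86.9434; c·n₁/n = 117·168/424 = 46.3585
RR_MH = (29.8691 + 86.9434) / (13.9658 + 46.3585) = 116.8125 / 60.3243 = 1.93641

1.936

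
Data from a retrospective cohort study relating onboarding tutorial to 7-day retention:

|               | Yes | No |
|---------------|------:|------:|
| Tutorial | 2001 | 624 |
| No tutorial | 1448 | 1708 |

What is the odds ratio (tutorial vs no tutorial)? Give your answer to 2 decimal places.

Cells: a = 2001, b = 624, c = 1448, d = 1708.
OR = (a·d)/(b·c) = (2001 × 1708) / (624 × 1448) = 3417708 / 903552 = 3.78252
The odds of 7-day retention are about 3.78 times as high in the tutorial group.

3.78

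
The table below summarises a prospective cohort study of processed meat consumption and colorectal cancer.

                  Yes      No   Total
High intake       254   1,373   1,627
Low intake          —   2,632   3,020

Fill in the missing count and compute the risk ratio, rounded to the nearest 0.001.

The missing cell is in the unexposed row: 3020 − 2632 = 388.
So a = 254, b = 1373, c = 388, d = 2632.
RR = [a/(a+b)] / [c/(c+d)] = (254/1627) / (388/3020) = 0.15612/0.12848 = 1.21513

1.215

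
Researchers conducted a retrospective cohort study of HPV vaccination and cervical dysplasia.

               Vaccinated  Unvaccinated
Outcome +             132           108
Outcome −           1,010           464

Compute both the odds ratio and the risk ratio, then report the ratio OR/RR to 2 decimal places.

Reading the table with exposure as columns: a = 132 (Vaccinated, case), b = 1010 (Vaccinated, non-case), c = 108 (Unvaccinated, case), d = 464.
OR = (132·464)/(1010·108) = 61248/109080 = 0.56150
Risk in exposed = 132/1142 = 0.11559; risk in unexposed = 108/572 = 0.18881; RR = 0.61218
OR/RR = 0.56150 / 0.61218 = 0.91721
The outcome is not rare, so the OR lies further from 1 than the RR.

0.92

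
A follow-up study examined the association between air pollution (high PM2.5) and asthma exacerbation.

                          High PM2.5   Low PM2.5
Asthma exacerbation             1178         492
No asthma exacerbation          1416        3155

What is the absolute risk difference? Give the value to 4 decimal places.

Reading the table with exposure as columns: a = 1178 (High PM2.5, case), b = 1416 (High PM2.5, non-case), c = 492 (Low PM2.5, case), d = 3155.
Risk in exposed = 1178/2594 = 0.454125; risk in unexposed = 492/3647 = 0.134905.
Risk difference = 0.454125 − 0.134905 = 0.319220

0.3192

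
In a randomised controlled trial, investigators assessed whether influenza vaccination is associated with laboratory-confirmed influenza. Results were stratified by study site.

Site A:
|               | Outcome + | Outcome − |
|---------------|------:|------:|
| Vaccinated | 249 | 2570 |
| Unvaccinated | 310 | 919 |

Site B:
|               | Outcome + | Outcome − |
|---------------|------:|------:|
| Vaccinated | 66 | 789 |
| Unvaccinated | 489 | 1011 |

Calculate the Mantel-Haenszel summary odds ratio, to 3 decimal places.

0.235

OR_MH = Σ(aᵢdᵢ/nᵢ) / Σ(bᵢcᵢ/nᵢ), where nᵢ is the stratum total.
Stratum 1 (Site A): n = 4048; a·d/n = 249·919/4048 = 56.5294; b·c/n = 2570·310/4048 = 196.8132
Stratum 2 (Site B): n = 2355; a·d/n = 66·1011/2355 = 28.3338; b·c/n = 789·489/2355 = 163.8306
OR_MH = (56.5294 + 28.3338) / (196.8132 + 163.8306) = 84.8632 / 360.6438 = 0.23531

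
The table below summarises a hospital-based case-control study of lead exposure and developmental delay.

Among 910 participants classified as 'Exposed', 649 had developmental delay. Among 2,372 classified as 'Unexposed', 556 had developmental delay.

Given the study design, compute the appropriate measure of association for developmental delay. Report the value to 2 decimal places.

8.12

From the description: a = 649, b = 261, c = 556, d = 1816.
This is a hospital-based case-control study: participants were sampled on outcome status, so risks in the source population cannot be estimated directly — relative risk is not valid here. The odds ratio is the appropriate measure.
OR = (a·d)/(b·c) = (649 × 1816) / (261 × 556) = 1178584 / 145116 = 8.12167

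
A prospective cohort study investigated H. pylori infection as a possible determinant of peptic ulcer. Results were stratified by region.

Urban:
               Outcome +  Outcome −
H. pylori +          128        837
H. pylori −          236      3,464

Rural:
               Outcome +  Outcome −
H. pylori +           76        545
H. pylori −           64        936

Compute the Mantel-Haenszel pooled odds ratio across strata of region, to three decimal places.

OR_MH = Σ(aᵢdᵢ/nᵢ) / Σ(bᵢcᵢ/nᵢ), where nᵢ is the stratum total.
Stratum 1 (Urban): n = 4665; a·d/n = 128·3464/4665 = 95.0465; b·c/n = 837·236/4665 = 42.3434
Stratum 2 (Rural): n = 1621; a·d/n = 76·936/1621 = 43.8840; b·c/n = 545·64/1621 = 21.5176
OR_MH = (95.0465 + 43.8840) / (42.3434 + 21.5176) = 138.9305 / 63.8610 = 2.17551

2.176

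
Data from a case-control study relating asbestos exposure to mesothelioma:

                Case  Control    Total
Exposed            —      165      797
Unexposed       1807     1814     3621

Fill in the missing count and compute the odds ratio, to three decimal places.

3.845

The missing cell is in the exposed row: 797 − 165 = 632.
So a = 632, b = 165, c = 1807, d = 1814.
OR = (a·d)/(b·c) = (632 × 1814) / (165 × 1807) = 1146448 / 298155 = 3.84514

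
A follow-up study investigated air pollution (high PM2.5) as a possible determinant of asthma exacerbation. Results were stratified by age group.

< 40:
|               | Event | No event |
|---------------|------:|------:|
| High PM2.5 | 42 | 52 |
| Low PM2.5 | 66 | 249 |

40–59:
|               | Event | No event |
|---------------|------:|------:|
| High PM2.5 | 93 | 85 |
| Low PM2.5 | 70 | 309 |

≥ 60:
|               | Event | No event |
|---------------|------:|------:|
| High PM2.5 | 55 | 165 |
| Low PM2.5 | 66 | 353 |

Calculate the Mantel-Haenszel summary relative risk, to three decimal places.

RR_MH = Σ(aᵢ·n₀ᵢ/nᵢ) / Σ(cᵢ·n₁ᵢ/nᵢ), with n₁ᵢ = aᵢ+bᵢ (exposed), n₀ᵢ = cᵢ+dᵢ (unexposed), nᵢ = n₁ᵢ+n₀ᵢ.
Stratum 1 (< 40): n₁ = 94, n₀ = 315, n = 409; a·n₀/n = 42·315/409 = 32.3472; c·n₁/n = 66·94/409 = 15.1687
Stratum 2 (40–59): n₁ = 178, n₀ = 379, n = 557; a·n₀/n = 93·379/557 = 63.2801; c·n₁/n = 70·178/557 = 22.3698
Stratum 3 (≥ 60): n₁ = 220, n₀ = 419, n = 639; a·n₀/n = 55·419/639 = 36.0642; c·n₁/n = 66·220/639 = 22.7230
RR_MH = (32.3472 + 63.2801 + 36.0642) / (15.1687 + 22.3698 + 22.7230) = 131.6914 / 60.2615 = 2.18533

2.185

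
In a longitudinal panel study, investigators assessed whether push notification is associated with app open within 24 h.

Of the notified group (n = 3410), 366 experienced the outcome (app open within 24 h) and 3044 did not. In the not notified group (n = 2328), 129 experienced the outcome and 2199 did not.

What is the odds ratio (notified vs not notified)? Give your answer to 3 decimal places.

From the description: a = 366, b = 3044, c = 129, d = 2199.
OR = (a·d)/(b·c) = (366 × 2199) / (3044 × 129) = 804834 / 392676 = 2.04961
The odds of app open within 24 h are about 2.05 times as high in the notified group.

2.050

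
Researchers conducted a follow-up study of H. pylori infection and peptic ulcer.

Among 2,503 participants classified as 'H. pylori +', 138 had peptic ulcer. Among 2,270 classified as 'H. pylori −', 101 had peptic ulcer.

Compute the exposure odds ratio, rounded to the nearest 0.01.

1.25

From the description: a = 138, b = 2365, c = 101, d = 2169.
OR = (a·d)/(b·c) = (138 × 2169) / (2365 × 101) = 299322 / 238865 = 1.25310
The odds of peptic ulcer are about 1.25 times as high in the h. pylori + group.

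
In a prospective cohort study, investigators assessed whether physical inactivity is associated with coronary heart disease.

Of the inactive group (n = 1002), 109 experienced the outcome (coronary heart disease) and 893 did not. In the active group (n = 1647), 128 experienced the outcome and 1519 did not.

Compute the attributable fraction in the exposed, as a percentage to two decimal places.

From the description: a = 109, b = 893, c = 128, d = 1519.
Risk in exposed = 109/1002 = 0.10878; risk in unexposed = 128/1647 = 0.07772.
RR = 0.10878/0.07772 = 1.39972
AR% = (RR − 1)/RR × 100 = (1.39972 − 1)/1.39972 × 100 = 28.5573%

28.56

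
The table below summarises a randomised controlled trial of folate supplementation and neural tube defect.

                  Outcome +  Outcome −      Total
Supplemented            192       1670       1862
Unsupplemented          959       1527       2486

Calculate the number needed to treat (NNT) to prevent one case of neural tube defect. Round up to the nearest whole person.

Risk in treated group = 192/1862 = 0.10311; risk in control = 959/2486 = 0.38576.
Absolute risk reduction = 0.38576 − 0.10311 = 0.28265
NNT = 1 / ARR = 1 / 0.28265 = 3.538 → round up → 4

4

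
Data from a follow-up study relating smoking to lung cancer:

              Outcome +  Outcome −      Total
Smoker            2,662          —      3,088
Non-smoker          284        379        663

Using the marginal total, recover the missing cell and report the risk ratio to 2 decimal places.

The missing cell is in the exposed row: 3088 − 2662 = 426.
So a = 2662, b = 426, c = 284, d = 379.
RR = [a/(a+b)] / [c/(c+d)] = (2662/3088) / (284/663) = 0.86205/0.42836 = 2.01245

2.01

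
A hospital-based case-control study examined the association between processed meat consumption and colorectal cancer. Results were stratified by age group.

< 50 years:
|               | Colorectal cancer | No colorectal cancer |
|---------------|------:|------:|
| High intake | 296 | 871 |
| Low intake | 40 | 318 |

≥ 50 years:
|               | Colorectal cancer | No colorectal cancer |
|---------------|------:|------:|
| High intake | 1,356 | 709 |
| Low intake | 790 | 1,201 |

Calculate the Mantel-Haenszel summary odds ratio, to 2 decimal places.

OR_MH = Σ(aᵢdᵢ/nᵢ) / Σ(bᵢcᵢ/nᵢ), where nᵢ is the stratum total.
Stratum 1 (< 50 years): n = 1525; a·d/n = 296·318/1525 = 61.7233; b·c/n = 871·40/1525 = 22.8459
Stratum 2 (≥ 50 years): n = 4056; a·d/n = 1356·1201/4056 = 401.5178; b·c/n = 709·790/4056 = 138.0942
OR_MH = (61.7233 + 401.5178) / (22.8459 + 138.0942) = 463.2410 / 160.9401 = 2.87834

2.88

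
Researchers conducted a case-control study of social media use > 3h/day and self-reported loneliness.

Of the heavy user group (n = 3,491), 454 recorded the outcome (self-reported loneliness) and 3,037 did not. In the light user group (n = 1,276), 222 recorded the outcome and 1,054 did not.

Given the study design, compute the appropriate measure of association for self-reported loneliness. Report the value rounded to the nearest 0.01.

From the description: a = 454, b = 3037, c = 222, d = 1054.
This is a case-control study: participants were sampled on outcome status, so risks in the source population cannot be estimated directly — relative risk is not valid here. The odds ratio is the appropriate measure.
OR = (a·d)/(b·c) = (454 × 1054) / (3037 × 222) = 478516 / 674214 = 0.70974

0.71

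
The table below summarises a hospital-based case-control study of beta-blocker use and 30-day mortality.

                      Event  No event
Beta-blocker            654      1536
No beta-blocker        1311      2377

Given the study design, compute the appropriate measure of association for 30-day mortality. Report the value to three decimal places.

Cells: a = 654, b = 1536, c = 1311, d = 2377.
This is a hospital-based case-control study: participants were sampled on outcome status, so risks in the source population cannot be estimated directly — relative risk is not valid here. The odds ratio is the appropriate measure.
OR = (a·d)/(b·c) = (654 × 2377) / (1536 × 1311) = 1554558 / 2013696 = 0.77199

0.772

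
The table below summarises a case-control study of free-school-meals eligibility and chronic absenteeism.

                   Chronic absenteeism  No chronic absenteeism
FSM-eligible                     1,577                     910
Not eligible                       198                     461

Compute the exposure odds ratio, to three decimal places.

Cells: a = 1577, b = 910, c = 198, d = 461.
OR = (a·d)/(b·c) = (1577 × 461) / (910 × 198) = 726997 / 180180 = 4.03484
The odds of chronic absenteeism are about 4.03 times as high in the fsm-eligible group.

4.035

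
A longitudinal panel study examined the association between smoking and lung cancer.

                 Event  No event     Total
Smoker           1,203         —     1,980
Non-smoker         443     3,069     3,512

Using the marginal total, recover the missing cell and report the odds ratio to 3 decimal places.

10.726

The missing cell is in the exposed row: 1980 − 1203 = 777.
So a = 1203, b = 777, c = 443, d = 3069.
OR = (a·d)/(b·c) = (1203 × 3069) / (777 × 443) = 3692007 / 344211 = 10.72600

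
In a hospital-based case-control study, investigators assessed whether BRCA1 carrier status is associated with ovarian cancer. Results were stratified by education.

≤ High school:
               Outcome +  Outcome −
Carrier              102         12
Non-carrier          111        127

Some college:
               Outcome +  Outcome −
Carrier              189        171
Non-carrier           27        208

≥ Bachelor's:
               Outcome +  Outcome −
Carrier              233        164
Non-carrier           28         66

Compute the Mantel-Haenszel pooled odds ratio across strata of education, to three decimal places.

6.422

OR_MH = Σ(aᵢdᵢ/nᵢ) / Σ(bᵢcᵢ/nᵢ), where nᵢ is the stratum total.
Stratum 1 (≤ High school): n = 352; a·d/n = 102·127/352 = 36.8011; b·c/n = 12·111/352 = 3.7841
Stratum 2 (Some college): n = 595; a·d/n = 189·208/595 = 66.0706; b·c/n = 171·27/595 = 7.7597
Stratum 3 (≥ Bachelor's): n = 491; a·d/n = 233·66/491 = 31.3198; b·c/n = 164·28/491 = 9.3523
OR_MH = (36.8011 + 66.0706 + 31.3198) / (3.7841 + 7.7597 + 9.3523) = 134.1915 / 20.8961 = 6.42184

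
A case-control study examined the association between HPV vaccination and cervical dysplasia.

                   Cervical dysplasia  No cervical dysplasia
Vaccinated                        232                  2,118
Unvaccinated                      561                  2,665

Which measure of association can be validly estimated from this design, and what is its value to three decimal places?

0.520

Cells: a = 232, b = 2118, c = 561, d = 2665.
This is a case-control study: participants were sampled on outcome status, so risks in the source population cannot be estimated directly — relative risk is not valid here. The odds ratio is the appropriate measure.
OR = (a·d)/(b·c) = (232 × 2665) / (2118 × 561) = 618280 / 1188198 = 0.52035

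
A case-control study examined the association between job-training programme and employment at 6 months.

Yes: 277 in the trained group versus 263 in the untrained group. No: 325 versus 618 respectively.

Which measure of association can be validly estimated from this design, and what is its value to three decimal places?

2.003

From the description: a = 277, b = 325, c = 263, d = 618.
This is a case-control study: participants were sampled on outcome status, so risks in the source population cannot be estimated directly — relative risk is not valid here. The odds ratio is the appropriate measure.
OR = (a·d)/(b·c) = (277 × 618) / (325 × 263) = 171186 / 85475 = 2.00276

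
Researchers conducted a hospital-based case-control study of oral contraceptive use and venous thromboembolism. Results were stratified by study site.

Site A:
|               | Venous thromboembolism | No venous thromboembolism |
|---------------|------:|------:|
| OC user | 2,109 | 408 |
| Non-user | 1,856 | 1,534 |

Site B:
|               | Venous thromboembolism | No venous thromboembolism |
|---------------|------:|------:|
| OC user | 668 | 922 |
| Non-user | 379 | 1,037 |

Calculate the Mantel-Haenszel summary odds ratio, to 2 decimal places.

3.18

OR_MH = Σ(aᵢdᵢ/nᵢ) / Σ(bᵢcᵢ/nᵢ), where nᵢ is the stratum total.
Stratum 1 (Site A): n = 5907; a·d/n = 2109·1534/5907 = 547.6902; b·c/n = 408·1856/5907 = 128.1950
Stratum 2 (Site B): n = 3006; a·d/n = 668·1037/3006 = 230.4444; b·c/n = 922·379/3006 = 116.2468
OR_MH = (547.6902 + 230.4444) / (128.1950 + 116.2468) = 778.1346 / 244.4419 = 3.18331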